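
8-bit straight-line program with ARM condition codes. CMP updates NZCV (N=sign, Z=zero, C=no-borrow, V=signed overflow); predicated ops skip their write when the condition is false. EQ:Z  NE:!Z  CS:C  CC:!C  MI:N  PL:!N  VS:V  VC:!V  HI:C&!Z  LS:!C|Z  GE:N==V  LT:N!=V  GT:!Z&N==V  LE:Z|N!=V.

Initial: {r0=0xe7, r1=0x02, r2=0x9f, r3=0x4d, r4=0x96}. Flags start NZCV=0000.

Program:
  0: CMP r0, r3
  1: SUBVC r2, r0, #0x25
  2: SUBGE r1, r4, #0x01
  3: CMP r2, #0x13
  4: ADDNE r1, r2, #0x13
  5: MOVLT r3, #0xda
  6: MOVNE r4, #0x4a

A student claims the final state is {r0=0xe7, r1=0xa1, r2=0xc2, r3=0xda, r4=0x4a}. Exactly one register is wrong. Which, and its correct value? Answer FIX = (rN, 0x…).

FIX = (r1, 0xd5)

0: ✓ CMP  NZCV=1010
1: ✓ SUBVC  r2←0xc2
2: · SUBGE
3: ✓ CMP  NZCV=1010
4: ✓ ADDNE  r1←0xd5
5: ✓ MOVLT  r3←0xda
6: ✓ MOVNE  r4←0x4a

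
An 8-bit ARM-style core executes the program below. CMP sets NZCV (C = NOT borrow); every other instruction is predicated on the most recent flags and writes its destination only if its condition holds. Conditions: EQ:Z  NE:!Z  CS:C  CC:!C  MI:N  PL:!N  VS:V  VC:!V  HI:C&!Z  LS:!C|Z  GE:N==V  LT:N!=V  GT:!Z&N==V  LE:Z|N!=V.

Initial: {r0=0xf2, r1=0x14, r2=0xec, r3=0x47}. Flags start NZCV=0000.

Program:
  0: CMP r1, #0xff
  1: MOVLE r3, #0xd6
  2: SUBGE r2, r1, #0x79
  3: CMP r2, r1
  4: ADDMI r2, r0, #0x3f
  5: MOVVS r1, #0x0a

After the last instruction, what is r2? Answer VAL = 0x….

VAL = 0x31

0: ✓ CMP  NZCV=0000
1: · MOVLE
2: ✓ SUBGE  r2←0x9b
3: ✓ CMP  NZCV=1010
4: ✓ ADDMI  r2←0x31
5: · MOVVS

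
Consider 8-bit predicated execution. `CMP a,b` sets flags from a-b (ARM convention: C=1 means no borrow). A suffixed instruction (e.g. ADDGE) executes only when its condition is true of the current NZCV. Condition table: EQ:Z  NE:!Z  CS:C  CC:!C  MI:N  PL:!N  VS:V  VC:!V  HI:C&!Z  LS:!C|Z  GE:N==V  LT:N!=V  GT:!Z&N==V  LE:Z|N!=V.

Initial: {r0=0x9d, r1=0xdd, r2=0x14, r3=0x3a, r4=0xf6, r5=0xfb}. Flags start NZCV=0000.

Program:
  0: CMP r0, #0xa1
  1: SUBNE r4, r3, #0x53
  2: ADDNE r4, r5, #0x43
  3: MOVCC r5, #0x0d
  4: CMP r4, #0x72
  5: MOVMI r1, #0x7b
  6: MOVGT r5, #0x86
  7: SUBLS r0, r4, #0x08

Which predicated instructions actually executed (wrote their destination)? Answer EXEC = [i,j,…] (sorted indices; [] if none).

0: ✓ CMP  NZCV=1000
1: ✓ SUBNE  r4←0xe7
2: ✓ ADDNE  r4←0x3e
3: ✓ MOVCC  r5←0x0d
4: ✓ CMP  NZCV=1000
5: ✓ MOVMI  r1←0x7b
6: · MOVGT
7: ✓ SUBLS  r0←0x36

EXEC = [1,2,3,5,7]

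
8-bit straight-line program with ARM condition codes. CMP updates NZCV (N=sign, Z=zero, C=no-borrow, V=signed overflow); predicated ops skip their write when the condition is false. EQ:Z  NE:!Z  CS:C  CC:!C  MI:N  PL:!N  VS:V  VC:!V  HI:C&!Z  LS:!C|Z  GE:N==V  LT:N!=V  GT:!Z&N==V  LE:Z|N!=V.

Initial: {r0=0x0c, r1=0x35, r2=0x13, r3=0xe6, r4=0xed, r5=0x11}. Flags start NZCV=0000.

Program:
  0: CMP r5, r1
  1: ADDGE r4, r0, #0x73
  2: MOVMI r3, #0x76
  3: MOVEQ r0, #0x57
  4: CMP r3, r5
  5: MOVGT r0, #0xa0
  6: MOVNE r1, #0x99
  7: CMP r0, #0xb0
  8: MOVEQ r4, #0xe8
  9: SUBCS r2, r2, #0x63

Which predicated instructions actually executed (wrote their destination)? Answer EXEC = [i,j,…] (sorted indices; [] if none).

EXEC = [2,5,6]

[0] flags=1000 → (cmp)
[1] flags=1000 GE?F → skip
[2] flags=1000 MI?T → r3=0x76
[3] flags=1000 EQ?F → skip
[4] flags=0010 → (cmp)
[5] flags=0010 GT?T → r0=0xa0
[6] flags=0010 NE?T → r1=0x99
[7] flags=1000 → (cmp)
[8] flags=1000 EQ?F → skip
[9] flags=1000 CS?F → skip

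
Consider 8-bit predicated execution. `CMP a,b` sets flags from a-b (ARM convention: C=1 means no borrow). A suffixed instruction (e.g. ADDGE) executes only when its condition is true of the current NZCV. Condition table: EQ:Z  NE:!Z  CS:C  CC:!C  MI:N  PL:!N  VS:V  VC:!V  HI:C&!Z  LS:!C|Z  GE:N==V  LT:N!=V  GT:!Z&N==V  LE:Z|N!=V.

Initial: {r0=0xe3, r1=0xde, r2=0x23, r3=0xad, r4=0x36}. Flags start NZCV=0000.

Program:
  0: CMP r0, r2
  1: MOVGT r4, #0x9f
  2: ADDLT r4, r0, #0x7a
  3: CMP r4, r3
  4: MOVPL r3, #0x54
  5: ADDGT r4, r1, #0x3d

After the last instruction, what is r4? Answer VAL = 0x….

VAL = 0x1b

0: ✓ CMP  NZCV=1010
1: · MOVGT
2: ✓ ADDLT  r4←0x5d
3: ✓ CMP  NZCV=1001
4: · MOVPL
5: ✓ ADDGT  r4←0x1b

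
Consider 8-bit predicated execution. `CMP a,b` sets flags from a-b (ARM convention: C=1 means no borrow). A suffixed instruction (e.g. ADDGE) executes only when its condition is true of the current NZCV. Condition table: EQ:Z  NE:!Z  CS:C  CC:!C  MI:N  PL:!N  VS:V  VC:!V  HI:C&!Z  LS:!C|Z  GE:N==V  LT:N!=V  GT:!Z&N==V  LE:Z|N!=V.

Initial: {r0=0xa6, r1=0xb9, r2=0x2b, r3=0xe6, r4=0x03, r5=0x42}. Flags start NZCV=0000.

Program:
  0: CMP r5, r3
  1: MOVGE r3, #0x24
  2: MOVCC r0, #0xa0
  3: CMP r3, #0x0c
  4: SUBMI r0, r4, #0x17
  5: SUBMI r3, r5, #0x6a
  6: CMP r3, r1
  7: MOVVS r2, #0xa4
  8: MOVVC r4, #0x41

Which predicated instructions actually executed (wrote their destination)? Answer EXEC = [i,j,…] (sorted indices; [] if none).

0: ✓ CMP  NZCV=0000
1: ✓ MOVGE  r3←0x24
2: ✓ MOVCC  r0←0xa0
3: ✓ CMP  NZCV=0010
4: · SUBMI
5: · SUBMI
6: ✓ CMP  NZCV=0000
7: · MOVVS
8: ✓ MOVVC  r4←0x41

EXEC = [1,2,8]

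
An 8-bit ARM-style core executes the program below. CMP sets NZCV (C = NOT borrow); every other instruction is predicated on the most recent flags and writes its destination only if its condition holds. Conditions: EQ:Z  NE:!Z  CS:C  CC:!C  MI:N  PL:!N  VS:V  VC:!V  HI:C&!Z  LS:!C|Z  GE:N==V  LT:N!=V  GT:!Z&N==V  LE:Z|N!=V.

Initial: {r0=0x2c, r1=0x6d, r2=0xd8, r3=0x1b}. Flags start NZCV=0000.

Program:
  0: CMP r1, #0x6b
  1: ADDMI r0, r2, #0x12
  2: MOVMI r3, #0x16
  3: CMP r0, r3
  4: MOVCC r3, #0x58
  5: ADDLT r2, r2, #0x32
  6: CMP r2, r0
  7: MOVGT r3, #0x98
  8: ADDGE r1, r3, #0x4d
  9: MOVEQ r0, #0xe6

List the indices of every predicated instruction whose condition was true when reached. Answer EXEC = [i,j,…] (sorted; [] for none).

EXEC = []

[0] flags=0010 → (cmp)
[1] flags=0010 MI?F → skip
[2] flags=0010 MI?F → skip
[3] flags=0010 → (cmp)
[4] flags=0010 CC?F → skip
[5] flags=0010 LT?F → skip
[6] flags=1010 → (cmp)
[7] flags=1010 GT?F → skip
[8] flags=1010 GE?F → skip
[9] flags=1010 EQ?F → skip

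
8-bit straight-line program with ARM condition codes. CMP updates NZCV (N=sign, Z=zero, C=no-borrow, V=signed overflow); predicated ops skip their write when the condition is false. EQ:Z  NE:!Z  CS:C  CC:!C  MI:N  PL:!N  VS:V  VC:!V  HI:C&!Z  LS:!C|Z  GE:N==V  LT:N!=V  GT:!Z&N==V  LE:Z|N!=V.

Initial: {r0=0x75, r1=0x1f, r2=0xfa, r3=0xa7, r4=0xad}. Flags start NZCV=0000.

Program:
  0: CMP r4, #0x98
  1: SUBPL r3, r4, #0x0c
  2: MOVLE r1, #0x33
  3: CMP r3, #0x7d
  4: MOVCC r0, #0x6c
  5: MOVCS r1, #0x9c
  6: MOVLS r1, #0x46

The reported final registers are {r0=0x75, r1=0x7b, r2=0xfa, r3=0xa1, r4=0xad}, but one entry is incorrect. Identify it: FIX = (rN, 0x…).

0: ✓ CMP  NZCV=0010
1: ✓ SUBPL  r3←0xa1
2: · MOVLE
3: ✓ CMP  NZCV=0011
4: · MOVCC
5: ✓ MOVCS  r1←0x9c
6: · MOVLS

FIX = (r1, 0x9c)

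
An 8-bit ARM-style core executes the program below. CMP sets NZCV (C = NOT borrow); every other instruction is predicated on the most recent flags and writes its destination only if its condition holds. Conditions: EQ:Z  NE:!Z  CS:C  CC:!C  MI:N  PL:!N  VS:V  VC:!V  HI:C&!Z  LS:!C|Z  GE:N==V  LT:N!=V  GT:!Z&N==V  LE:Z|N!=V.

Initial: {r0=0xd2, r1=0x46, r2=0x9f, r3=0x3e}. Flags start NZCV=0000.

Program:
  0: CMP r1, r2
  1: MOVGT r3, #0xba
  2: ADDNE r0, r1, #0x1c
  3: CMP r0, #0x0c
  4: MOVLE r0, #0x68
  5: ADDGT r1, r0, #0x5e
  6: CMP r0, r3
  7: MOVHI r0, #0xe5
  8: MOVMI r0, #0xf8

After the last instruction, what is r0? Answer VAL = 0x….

[0] flags=1001 → (cmp)
[1] flags=1001 GT?T → r3=0xba
[2] flags=1001 NE?T → r0=0x62
[3] flags=0010 → (cmp)
[4] flags=0010 LE?F → skip
[5] flags=0010 GT?T → r1=0xc0
[6] flags=1001 → (cmp)
[7] flags=1001 HI?F → skip
[8] flags=1001 MI?T → r0=0xf8

VAL = 0xf8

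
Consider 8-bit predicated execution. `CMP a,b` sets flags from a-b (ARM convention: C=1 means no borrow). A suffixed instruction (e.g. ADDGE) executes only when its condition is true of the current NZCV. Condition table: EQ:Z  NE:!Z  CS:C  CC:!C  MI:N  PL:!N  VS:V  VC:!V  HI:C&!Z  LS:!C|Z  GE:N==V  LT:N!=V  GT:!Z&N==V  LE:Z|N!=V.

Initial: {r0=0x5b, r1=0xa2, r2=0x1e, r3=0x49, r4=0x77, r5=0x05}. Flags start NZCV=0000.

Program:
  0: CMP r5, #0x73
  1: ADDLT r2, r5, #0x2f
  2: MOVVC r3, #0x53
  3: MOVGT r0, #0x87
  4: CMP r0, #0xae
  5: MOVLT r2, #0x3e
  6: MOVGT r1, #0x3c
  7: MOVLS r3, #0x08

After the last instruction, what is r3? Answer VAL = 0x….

VAL = 0x08

[0] flags=1000 → (cmp)
[1] flags=1000 LT?T → r2=0x34
[2] flags=1000 VC?T → r3=0x53
[3] flags=1000 GT?F → skip
[4] flags=1001 → (cmp)
[5] flags=1001 LT?F → skip
[6] flags=1001 GT?T → r1=0x3c
[7] flags=1001 LS?T → r3=0x08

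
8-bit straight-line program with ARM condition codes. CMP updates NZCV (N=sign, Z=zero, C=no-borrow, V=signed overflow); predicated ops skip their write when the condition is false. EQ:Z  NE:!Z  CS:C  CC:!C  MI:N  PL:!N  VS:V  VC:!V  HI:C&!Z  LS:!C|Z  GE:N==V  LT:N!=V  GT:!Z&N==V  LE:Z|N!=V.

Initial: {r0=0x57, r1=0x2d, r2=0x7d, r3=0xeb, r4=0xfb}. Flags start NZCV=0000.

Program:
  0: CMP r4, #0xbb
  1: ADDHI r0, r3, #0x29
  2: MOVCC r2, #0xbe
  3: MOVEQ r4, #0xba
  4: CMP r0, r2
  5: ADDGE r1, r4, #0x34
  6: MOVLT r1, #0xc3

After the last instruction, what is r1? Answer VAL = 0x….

VAL = 0xc3

0: ✓ CMP  NZCV=0010
1: ✓ ADDHI  r0←0x14
2: · MOVCC
3: · MOVEQ
4: ✓ CMP  NZCV=1000
5: · ADDGE
6: ✓ MOVLT  r1←0xc3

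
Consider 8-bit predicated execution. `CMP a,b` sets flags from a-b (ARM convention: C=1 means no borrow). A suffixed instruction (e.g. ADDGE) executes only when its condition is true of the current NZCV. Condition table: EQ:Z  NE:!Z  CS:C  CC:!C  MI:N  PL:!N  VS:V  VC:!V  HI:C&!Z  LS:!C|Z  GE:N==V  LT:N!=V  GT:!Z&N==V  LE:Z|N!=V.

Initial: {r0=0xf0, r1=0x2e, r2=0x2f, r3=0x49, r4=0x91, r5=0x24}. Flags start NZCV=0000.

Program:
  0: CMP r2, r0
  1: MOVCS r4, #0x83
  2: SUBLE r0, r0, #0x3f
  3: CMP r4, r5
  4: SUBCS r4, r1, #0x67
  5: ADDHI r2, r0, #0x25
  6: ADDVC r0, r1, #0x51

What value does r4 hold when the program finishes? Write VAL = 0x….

[0] flags=0000 → (cmp)
[1] flags=0000 CS?F → skip
[2] flags=0000 LE?F → skip
[3] flags=0011 → (cmp)
[4] flags=0011 CS?T → r4=0xc7
[5] flags=0011 HI?T → r2=0x15
[6] flags=0011 VC?F → skip

VAL = 0xc7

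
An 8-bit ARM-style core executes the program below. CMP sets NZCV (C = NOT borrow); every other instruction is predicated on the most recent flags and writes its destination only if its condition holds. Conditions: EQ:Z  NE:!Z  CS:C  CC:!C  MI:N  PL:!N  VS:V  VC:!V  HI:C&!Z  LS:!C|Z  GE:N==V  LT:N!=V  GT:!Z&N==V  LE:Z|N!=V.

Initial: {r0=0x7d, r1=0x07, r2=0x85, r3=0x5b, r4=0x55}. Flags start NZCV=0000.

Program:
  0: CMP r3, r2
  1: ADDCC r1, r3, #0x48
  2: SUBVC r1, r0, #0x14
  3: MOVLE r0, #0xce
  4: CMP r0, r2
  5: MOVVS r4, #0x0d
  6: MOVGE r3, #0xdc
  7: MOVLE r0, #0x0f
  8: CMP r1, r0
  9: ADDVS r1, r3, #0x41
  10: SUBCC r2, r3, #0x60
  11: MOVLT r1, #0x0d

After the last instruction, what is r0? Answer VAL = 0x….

[0] flags=1001 → (cmp)
[1] flags=1001 CC?T → r1=0xa3
[2] flags=1001 VC?F → skip
[3] flags=1001 LE?F → skip
[4] flags=1001 → (cmp)
[5] flags=1001 VS?T → r4=0x0d
[6] flags=1001 GE?T → r3=0xdc
[7] flags=1001 LE?F → skip
[8] flags=0011 → (cmp)
[9] flags=0011 VS?T → r1=0x1d
[10] flags=0011 CC?F → skip
[11] flags=0011 LT?T → r1=0x0d

VAL = 0x7d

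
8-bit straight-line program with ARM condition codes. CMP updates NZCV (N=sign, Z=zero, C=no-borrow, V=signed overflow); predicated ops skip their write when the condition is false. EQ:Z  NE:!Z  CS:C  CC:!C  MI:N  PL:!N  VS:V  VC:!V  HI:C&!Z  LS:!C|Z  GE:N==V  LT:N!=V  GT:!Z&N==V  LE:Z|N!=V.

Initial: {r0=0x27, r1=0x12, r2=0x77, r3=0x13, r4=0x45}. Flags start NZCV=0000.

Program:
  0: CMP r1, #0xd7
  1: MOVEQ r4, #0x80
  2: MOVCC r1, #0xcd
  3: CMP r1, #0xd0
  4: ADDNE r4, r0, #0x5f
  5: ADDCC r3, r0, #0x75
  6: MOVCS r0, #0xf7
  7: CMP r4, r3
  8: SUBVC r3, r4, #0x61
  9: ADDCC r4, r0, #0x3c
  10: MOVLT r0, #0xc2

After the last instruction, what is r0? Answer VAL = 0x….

[0] flags=0000 → (cmp)
[1] flags=0000 EQ?F → skip
[2] flags=0000 CC?T → r1=0xcd
[3] flags=1000 → (cmp)
[4] flags=1000 NE?T → r4=0x86
[5] flags=1000 CC?T → r3=0x9c
[6] flags=1000 CS?F → skip
[7] flags=1000 → (cmp)
[8] flags=1000 VC?T → r3=0x25
[9] flags=1000 CC?T → r4=0x63
[10] flags=1000 LT?T → r0=0xc2

VAL = 0xc2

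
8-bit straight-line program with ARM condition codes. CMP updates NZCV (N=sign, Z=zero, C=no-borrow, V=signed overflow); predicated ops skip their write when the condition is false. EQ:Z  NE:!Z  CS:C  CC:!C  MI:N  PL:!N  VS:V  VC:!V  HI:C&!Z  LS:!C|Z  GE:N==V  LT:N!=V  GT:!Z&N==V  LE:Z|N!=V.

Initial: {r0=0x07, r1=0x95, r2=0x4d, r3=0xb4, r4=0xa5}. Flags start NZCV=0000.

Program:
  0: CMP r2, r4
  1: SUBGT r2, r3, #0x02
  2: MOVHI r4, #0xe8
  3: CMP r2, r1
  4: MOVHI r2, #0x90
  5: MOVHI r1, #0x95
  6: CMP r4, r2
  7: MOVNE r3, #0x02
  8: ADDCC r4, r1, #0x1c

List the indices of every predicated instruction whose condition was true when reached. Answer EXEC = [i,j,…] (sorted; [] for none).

EXEC = [1,4,5,7]

[0] flags=1001 → (cmp)
[1] flags=1001 GT?T → r2=0xb2
[2] flags=1001 HI?F → skip
[3] flags=0010 → (cmp)
[4] flags=0010 HI?T → r2=0x90
[5] flags=0010 HI?T → r1=0x95
[6] flags=0010 → (cmp)
[7] flags=0010 NE?T → r3=0x02
[8] flags=0010 CC?F → skip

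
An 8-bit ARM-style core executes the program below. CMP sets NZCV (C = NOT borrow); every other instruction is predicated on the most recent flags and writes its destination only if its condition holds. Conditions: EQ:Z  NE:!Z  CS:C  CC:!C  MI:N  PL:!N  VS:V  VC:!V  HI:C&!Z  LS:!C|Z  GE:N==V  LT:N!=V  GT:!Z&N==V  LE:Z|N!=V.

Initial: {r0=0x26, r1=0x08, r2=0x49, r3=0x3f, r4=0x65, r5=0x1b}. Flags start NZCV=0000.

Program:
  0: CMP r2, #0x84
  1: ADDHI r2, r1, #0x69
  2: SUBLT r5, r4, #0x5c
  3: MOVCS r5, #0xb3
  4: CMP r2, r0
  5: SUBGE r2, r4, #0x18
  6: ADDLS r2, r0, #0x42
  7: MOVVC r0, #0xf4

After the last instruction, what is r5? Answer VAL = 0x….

VAL = 0x1b

[0] flags=1001 → (cmp)
[1] flags=1001 HI?F → skip
[2] flags=1001 LT?F → skip
[3] flags=1001 CS?F → skip
[4] flags=0010 → (cmp)
[5] flags=0010 GE?T → r2=0x4d
[6] flags=0010 LS?F → skip
[7] flags=0010 VC?T → r0=0xf4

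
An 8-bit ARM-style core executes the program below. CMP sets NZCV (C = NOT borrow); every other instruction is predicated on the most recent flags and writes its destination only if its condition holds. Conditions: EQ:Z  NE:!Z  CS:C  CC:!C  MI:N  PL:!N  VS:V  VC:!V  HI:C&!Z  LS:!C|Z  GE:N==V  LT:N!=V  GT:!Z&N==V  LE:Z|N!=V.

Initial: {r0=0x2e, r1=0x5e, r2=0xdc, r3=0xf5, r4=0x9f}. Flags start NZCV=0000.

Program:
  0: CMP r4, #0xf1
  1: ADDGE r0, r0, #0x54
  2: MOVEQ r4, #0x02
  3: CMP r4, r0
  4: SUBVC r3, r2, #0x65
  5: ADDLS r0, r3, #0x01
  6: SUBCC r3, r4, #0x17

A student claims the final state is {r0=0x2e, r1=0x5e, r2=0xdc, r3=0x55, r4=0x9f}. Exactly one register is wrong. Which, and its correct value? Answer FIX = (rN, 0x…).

[0] flags=1000 → (cmp)
[1] flags=1000 GE?F → skip
[2] flags=1000 EQ?F → skip
[3] flags=0011 → (cmp)
[4] flags=0011 VC?F → skip
[5] flags=0011 LS?F → skip
[6] flags=0011 CC?F → skip

FIX = (r3, 0xf5)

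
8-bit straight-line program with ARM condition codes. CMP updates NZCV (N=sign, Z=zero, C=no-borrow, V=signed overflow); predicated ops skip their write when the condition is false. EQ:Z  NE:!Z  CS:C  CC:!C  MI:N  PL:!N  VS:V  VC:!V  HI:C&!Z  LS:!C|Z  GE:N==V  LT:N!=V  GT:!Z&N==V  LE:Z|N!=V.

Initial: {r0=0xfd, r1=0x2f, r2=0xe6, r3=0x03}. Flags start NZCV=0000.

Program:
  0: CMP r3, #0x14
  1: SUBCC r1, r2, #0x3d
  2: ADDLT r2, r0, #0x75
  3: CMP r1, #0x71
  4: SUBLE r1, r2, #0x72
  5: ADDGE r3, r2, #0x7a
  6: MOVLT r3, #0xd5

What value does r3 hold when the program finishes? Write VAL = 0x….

[0] flags=1000 → (cmp)
[1] flags=1000 CC?T → r1=0xa9
[2] flags=1000 LT?T → r2=0x72
[3] flags=0011 → (cmp)
[4] flags=0011 LE?T → r1=0x00
[5] flags=0011 GE?F → skip
[6] flags=0011 LT?T → r3=0xd5

VAL = 0xd5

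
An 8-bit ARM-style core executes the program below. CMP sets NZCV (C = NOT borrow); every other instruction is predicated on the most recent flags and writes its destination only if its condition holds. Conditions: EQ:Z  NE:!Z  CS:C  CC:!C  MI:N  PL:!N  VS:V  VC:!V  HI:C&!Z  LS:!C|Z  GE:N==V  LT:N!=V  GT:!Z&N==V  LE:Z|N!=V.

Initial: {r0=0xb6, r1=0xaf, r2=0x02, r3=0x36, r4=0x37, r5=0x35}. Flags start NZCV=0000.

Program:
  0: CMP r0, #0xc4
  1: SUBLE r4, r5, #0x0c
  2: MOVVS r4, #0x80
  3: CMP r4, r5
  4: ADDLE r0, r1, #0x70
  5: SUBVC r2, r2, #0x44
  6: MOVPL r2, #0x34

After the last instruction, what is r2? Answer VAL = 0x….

[0] flags=1000 → (cmp)
[1] flags=1000 LE?T → r4=0x29
[2] flags=1000 VS?F → skip
[3] flags=1000 → (cmp)
[4] flags=1000 LE?T → r0=0x1f
[5] flags=1000 VC?T → r2=0xbe
[6] flags=1000 PL?F → skip

VAL = 0xbe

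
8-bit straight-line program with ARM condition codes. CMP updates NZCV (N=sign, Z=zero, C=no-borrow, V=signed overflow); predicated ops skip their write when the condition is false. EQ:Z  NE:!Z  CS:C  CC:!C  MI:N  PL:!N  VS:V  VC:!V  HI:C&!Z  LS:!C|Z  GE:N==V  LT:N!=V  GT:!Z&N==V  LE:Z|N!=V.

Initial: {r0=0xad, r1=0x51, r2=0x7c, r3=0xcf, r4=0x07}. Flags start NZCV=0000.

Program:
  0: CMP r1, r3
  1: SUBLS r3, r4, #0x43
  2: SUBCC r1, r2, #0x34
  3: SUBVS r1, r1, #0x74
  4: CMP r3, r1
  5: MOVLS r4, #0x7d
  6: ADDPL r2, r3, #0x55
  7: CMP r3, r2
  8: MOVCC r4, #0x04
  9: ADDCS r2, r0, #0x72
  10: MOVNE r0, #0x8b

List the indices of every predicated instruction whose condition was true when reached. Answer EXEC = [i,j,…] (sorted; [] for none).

0: ✓ CMP  NZCV=1001
1: ✓ SUBLS  r3←0xc4
2: ✓ SUBCC  r1←0x48
3: ✓ SUBVS  r1←0xd4
4: ✓ CMP  NZCV=1000
5: ✓ MOVLS  r4←0x7d
6: · ADDPL
7: ✓ CMP  NZCV=0011
8: · MOVCC
9: ✓ ADDCS  r2←0x1f
10: ✓ MOVNE  r0←0x8b

EXEC = [1,2,3,5,9,10]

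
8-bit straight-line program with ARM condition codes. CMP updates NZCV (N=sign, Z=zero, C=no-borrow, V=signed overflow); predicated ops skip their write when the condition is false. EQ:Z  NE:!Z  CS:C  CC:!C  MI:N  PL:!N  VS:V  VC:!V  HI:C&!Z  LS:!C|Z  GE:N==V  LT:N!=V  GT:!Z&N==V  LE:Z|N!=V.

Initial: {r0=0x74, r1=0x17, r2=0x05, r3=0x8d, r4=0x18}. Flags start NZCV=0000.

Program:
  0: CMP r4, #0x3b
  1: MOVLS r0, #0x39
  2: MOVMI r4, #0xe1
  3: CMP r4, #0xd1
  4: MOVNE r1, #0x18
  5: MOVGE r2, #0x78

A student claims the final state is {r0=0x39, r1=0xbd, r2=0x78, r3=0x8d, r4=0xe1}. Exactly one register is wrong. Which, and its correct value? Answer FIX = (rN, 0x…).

[0] flags=1000 → (cmp)
[1] flags=1000 LS?T → r0=0x39
[2] flags=1000 MI?T → r4=0xe1
[3] flags=0010 → (cmp)
[4] flags=0010 NE?T → r1=0x18
[5] flags=0010 GE?T → r2=0x78

FIX = (r1, 0x18)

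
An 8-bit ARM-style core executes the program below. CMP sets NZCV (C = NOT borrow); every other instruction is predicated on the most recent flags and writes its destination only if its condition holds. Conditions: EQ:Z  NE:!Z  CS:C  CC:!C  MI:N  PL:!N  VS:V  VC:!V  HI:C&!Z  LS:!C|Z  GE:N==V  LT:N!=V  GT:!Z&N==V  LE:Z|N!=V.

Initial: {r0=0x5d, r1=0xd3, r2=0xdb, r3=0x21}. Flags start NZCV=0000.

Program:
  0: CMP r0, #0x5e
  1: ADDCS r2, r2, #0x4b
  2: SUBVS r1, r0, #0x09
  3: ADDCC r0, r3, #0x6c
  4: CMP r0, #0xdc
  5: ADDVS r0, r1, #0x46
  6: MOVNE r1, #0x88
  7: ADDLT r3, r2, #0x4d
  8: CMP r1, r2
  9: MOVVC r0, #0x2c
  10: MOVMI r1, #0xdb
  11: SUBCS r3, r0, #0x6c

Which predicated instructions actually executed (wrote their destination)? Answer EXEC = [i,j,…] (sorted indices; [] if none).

EXEC = [3,6,7,9,10]

0: ✓ CMP  NZCV=1000
1: · ADDCS
2: · SUBVS
3: ✓ ADDCC  r0←0x8d
4: ✓ CMP  NZCV=1000
5: · ADDVS
6: ✓ MOVNE  r1←0x88
7: ✓ ADDLT  r3←0x28
8: ✓ CMP  NZCV=1000
9: ✓ MOVVC  r0←0x2c
10: ✓ MOVMI  r1←0xdb
11: · SUBCS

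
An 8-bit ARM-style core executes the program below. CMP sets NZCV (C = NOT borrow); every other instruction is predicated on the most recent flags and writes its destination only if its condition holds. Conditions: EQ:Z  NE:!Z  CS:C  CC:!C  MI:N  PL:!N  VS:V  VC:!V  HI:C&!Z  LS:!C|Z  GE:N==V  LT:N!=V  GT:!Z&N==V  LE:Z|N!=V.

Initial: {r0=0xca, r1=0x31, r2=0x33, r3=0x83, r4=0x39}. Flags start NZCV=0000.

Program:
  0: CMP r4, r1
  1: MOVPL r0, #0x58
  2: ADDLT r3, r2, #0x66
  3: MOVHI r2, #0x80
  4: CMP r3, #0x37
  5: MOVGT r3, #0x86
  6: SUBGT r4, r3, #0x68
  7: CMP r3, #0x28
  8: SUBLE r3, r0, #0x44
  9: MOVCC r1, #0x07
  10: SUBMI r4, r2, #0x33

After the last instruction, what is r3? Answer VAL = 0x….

VAL = 0x14

[0] flags=0010 → (cmp)
[1] flags=0010 PL?T → r0=0x58
[2] flags=0010 LT?F → skip
[3] flags=0010 HI?T → r2=0x80
[4] flags=0011 → (cmp)
[5] flags=0011 GT?F → skip
[6] flags=0011 GT?F → skip
[7] flags=0011 → (cmp)
[8] flags=0011 LE?T → r3=0x14
[9] flags=0011 CC?F → skip
[10] flags=0011 MI?F → skip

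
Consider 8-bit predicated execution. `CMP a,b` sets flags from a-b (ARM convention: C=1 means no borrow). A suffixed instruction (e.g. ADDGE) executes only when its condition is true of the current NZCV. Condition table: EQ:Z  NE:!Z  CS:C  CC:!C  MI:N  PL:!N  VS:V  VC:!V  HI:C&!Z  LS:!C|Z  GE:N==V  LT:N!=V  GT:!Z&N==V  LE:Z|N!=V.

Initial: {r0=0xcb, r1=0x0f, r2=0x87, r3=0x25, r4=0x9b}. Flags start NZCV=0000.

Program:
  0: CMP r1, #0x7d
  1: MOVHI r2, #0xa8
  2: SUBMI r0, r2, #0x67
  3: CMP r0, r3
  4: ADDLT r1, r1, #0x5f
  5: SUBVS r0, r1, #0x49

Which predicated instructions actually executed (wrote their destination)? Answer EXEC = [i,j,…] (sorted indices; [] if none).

EXEC = [2,4]

0: ✓ CMP  NZCV=1000
1: · MOVHI
2: ✓ SUBMI  r0←0x20
3: ✓ CMP  NZCV=1000
4: ✓ ADDLT  r1←0x6e
5: · SUBVS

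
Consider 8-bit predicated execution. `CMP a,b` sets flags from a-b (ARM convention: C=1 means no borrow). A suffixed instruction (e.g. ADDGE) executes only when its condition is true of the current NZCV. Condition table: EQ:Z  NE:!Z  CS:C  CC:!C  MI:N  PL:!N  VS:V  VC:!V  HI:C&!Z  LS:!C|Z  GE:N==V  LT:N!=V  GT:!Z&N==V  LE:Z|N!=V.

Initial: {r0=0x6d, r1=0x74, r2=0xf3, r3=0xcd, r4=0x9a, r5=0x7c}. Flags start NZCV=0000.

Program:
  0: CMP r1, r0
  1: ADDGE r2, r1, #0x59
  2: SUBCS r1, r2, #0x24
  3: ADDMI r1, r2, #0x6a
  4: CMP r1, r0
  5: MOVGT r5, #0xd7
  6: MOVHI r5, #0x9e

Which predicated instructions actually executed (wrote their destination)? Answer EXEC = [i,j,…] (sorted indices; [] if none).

EXEC = [1,2,6]

[0] flags=0010 → (cmp)
[1] flags=0010 GE?T → r2=0xcd
[2] flags=0010 CS?T → r1=0xa9
[3] flags=0010 MI?F → skip
[4] flags=0011 → (cmp)
[5] flags=0011 GT?F → skip
[6] flags=0011 HI?T → r5=0x9e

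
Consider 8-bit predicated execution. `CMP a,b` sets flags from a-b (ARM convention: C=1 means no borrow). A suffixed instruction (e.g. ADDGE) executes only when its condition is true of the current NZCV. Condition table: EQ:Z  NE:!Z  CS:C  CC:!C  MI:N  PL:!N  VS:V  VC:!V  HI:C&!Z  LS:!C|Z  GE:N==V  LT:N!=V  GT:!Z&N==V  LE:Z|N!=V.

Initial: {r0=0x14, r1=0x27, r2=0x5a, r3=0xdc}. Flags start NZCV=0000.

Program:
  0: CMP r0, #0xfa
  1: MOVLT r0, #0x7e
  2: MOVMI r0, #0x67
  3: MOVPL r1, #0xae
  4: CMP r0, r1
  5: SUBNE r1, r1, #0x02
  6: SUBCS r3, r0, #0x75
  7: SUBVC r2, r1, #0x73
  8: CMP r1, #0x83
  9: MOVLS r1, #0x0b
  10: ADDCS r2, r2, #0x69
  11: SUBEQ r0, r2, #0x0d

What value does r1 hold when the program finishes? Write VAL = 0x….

VAL = 0xac

[0] flags=0000 → (cmp)
[1] flags=0000 LT?F → skip
[2] flags=0000 MI?F → skip
[3] flags=0000 PL?T → r1=0xae
[4] flags=0000 → (cmp)
[5] flags=0000 NE?T → r1=0xac
[6] flags=0000 CS?F → skip
[7] flags=0000 VC?T → r2=0x39
[8] flags=0010 → (cmp)
[9] flags=0010 LS?F → skip
[10] flags=0010 CS?T → r2=0xa2
[11] flags=0010 EQ?F → skip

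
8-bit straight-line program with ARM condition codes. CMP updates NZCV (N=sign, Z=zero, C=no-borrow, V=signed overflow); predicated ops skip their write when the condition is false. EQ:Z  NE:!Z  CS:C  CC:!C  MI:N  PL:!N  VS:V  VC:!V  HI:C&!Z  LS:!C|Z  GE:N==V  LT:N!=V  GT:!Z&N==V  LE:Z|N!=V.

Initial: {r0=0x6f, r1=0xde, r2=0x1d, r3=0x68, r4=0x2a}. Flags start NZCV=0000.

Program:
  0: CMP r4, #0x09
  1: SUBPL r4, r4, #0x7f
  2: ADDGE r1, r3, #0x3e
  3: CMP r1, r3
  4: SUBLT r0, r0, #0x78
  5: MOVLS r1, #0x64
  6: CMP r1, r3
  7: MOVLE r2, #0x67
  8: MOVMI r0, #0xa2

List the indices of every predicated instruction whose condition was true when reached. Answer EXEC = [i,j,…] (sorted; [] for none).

EXEC = [1,2,4,7]

0: ✓ CMP  NZCV=0010
1: ✓ SUBPL  r4←0xab
2: ✓ ADDGE  r1←0xa6
3: ✓ CMP  NZCV=0011
4: ✓ SUBLT  r0←0xf7
5: · MOVLS
6: ✓ CMP  NZCV=0011
7: ✓ MOVLE  r2←0x67
8: · MOVMI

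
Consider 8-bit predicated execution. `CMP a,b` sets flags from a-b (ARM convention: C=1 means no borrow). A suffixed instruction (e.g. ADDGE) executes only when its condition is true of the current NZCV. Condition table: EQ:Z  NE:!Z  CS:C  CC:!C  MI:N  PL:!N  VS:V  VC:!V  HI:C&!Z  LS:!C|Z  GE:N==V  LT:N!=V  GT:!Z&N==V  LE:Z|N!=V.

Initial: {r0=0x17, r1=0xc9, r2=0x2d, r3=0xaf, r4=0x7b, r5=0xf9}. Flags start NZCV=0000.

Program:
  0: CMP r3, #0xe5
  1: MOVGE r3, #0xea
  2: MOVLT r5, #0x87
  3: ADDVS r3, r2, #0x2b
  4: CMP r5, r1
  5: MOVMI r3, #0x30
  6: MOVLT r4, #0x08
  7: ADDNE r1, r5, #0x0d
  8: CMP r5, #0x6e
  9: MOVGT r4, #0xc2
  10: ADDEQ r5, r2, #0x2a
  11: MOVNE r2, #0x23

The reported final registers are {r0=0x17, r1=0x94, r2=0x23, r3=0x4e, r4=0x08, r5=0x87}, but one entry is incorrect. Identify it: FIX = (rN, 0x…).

0: ✓ CMP  NZCV=1000
1: · MOVGE
2: ✓ MOVLT  r5←0x87
3: · ADDVS
4: ✓ CMP  NZCV=1000
5: ✓ MOVMI  r3←0x30
6: ✓ MOVLT  r4←0x08
7: ✓ ADDNE  r1←0x94
8: ✓ CMP  NZCV=0011
9: · MOVGT
10: · ADDEQ
11: ✓ MOVNE  r2←0x23

FIX = (r3, 0x30)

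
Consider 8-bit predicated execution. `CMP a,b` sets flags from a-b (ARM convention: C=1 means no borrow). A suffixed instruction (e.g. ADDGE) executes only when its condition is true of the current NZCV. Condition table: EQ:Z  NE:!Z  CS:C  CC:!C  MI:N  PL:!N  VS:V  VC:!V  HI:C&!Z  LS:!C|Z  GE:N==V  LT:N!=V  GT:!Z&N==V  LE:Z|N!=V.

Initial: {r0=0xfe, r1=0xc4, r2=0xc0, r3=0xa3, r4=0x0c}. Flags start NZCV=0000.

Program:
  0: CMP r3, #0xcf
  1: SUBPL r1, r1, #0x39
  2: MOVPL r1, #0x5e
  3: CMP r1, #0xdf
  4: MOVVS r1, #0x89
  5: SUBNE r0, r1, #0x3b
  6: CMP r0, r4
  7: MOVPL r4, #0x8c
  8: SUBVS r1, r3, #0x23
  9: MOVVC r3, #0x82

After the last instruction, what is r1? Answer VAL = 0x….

[0] flags=1000 → (cmp)
[1] flags=1000 PL?F → skip
[2] flags=1000 PL?F → skip
[3] flags=1000 → (cmp)
[4] flags=1000 VS?F → skip
[5] flags=1000 NE?T → r0=0x89
[6] flags=0011 → (cmp)
[7] flags=0011 PL?T → r4=0x8c
[8] flags=0011 VS?T → r1=0x80
[9] flags=0011 VC?F → skip

VAL = 0x80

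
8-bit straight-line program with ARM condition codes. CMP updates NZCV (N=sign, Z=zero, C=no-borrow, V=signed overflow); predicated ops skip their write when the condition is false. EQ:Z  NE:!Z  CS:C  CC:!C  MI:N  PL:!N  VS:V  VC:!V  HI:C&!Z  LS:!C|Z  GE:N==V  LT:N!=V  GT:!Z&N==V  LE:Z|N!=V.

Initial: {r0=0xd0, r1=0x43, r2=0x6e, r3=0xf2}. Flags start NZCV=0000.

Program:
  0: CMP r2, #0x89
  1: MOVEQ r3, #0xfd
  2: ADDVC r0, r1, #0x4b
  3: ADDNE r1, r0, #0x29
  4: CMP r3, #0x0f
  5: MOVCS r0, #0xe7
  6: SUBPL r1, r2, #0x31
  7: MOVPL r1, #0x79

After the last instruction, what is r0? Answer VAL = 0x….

[0] flags=1001 → (cmp)
[1] flags=1001 EQ?F → skip
[2] flags=1001 VC?F → skip
[3] flags=1001 NE?T → r1=0xf9
[4] flags=1010 → (cmp)
[5] flags=1010 CS?T → r0=0xe7
[6] flags=1010 PL?F → skip
[7] flags=1010 PL?F → skip

VAL = 0xe7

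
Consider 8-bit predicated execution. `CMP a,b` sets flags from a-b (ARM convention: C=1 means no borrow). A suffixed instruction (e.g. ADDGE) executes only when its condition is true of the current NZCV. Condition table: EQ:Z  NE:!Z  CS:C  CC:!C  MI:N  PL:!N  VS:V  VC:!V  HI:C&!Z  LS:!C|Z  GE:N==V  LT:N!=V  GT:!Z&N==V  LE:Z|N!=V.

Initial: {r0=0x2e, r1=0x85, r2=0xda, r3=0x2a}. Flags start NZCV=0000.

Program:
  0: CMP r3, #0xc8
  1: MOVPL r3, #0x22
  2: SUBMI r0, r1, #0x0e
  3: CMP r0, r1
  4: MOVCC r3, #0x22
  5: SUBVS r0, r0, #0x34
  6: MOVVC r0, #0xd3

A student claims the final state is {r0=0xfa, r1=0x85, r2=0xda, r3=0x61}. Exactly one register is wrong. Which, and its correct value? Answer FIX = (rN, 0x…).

FIX = (r3, 0x22)

[0] flags=0000 → (cmp)
[1] flags=0000 PL?T → r3=0x22
[2] flags=0000 MI?F → skip
[3] flags=1001 → (cmp)
[4] flags=1001 CC?T → r3=0x22
[5] flags=1001 VS?T → r0=0xfa
[6] flags=1001 VC?F → skip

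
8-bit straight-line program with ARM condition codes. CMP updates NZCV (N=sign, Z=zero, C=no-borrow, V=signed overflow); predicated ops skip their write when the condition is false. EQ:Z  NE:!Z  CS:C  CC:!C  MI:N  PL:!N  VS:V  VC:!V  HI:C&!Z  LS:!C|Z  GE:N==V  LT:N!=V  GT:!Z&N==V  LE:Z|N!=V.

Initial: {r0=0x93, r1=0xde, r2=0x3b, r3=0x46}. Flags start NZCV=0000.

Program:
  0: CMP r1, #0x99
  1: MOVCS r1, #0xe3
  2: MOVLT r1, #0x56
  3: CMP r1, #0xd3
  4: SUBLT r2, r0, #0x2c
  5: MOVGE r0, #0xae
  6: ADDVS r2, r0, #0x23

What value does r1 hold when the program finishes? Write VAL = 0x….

[0] flags=0010 → (cmp)
[1] flags=0010 CS?T → r1=0xe3
[2] flags=0010 LT?F → skip
[3] flags=0010 → (cmp)
[4] flags=0010 LT?F → skip
[5] flags=0010 GE?T → r0=0xae
[6] flags=0010 VS?F → skip

VAL = 0xe3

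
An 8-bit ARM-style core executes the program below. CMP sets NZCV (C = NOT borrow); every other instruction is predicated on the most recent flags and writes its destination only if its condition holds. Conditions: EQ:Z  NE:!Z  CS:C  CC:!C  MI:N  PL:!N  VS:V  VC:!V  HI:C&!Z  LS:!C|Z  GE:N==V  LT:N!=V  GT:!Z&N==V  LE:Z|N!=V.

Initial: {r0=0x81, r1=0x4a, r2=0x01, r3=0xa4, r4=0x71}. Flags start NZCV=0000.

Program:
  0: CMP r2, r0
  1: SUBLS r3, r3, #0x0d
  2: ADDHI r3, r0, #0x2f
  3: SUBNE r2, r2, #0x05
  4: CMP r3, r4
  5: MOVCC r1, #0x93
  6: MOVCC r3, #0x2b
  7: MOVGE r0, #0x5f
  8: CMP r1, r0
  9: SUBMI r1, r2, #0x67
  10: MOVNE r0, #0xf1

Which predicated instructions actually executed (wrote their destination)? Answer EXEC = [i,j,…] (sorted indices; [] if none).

[0] flags=1001 → (cmp)
[1] flags=1001 LS?T → r3=0x97
[2] flags=1001 HI?F → skip
[3] flags=1001 NE?T → r2=0xfc
[4] flags=0011 → (cmp)
[5] flags=0011 CC?F → skip
[6] flags=0011 CC?F → skip
[7] flags=0011 GE?F → skip
[8] flags=1001 → (cmp)
[9] flags=1001 MI?T → r1=0x95
[10] flags=1001 NE?T → r0=0xf1

EXEC = [1,3,9,10]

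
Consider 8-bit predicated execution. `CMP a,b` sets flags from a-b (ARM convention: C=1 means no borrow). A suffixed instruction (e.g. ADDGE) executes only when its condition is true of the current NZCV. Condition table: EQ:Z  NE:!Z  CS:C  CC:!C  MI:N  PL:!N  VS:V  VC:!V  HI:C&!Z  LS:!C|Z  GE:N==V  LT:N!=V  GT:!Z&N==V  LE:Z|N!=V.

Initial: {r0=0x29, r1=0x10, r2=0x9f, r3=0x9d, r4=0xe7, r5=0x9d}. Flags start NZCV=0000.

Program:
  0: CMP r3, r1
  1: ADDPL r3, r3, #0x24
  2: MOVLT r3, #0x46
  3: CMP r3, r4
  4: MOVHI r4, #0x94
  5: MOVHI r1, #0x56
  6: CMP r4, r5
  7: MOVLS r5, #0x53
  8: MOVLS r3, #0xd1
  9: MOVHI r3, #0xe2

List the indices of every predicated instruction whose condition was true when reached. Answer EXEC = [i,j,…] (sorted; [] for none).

0: ✓ CMP  NZCV=1010
1: · ADDPL
2: ✓ MOVLT  r3←0x46
3: ✓ CMP  NZCV=0000
4: · MOVHI
5: · MOVHI
6: ✓ CMP  NZCV=0010
7: · MOVLS
8: · MOVLS
9: ✓ MOVHI  r3←0xe2

EXEC = [2,9]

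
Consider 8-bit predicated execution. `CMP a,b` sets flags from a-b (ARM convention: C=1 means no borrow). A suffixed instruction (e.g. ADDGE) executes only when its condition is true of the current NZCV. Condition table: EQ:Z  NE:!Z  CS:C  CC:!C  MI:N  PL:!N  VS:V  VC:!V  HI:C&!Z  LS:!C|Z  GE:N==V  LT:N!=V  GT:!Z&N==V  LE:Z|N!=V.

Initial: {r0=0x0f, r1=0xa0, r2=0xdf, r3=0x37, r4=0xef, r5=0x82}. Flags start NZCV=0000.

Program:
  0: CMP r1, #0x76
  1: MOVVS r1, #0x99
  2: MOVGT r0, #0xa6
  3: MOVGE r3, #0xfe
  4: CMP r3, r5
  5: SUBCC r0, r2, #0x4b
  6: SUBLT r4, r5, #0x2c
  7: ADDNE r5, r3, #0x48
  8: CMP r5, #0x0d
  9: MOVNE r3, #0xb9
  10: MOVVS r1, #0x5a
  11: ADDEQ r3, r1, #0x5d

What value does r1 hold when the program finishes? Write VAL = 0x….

VAL = 0x99

[0] flags=0011 → (cmp)
[1] flags=0011 VS?T → r1=0x99
[2] flags=0011 GT?F → skip
[3] flags=0011 GE?F → skip
[4] flags=1001 → (cmp)
[5] flags=1001 CC?T → r0=0x94
[6] flags=1001 LT?F → skip
[7] flags=1001 NE?T → r5=0x7f
[8] flags=0010 → (cmp)
[9] flags=0010 NE?T → r3=0xb9
[10] flags=0010 VS?F → skip
[11] flags=0010 EQ?F → skip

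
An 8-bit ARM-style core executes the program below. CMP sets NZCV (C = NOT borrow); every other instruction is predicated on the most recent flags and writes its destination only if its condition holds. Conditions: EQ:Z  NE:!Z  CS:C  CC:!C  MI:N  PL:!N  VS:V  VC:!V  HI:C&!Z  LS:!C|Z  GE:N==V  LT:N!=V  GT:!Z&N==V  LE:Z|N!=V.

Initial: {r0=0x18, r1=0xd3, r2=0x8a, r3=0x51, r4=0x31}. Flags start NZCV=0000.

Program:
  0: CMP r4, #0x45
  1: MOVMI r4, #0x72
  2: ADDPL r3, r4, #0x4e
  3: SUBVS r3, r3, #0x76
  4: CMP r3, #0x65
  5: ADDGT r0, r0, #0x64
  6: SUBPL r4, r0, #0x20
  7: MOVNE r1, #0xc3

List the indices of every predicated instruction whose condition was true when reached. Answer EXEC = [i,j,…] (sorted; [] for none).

EXEC = [1,7]

0: ✓ CMP  NZCV=1000
1: ✓ MOVMI  r4←0x72
2: · ADDPL
3: · SUBVS
4: ✓ CMP  NZCV=1000
5: · ADDGT
6: · SUBPL
7: ✓ MOVNE  r1←0xc3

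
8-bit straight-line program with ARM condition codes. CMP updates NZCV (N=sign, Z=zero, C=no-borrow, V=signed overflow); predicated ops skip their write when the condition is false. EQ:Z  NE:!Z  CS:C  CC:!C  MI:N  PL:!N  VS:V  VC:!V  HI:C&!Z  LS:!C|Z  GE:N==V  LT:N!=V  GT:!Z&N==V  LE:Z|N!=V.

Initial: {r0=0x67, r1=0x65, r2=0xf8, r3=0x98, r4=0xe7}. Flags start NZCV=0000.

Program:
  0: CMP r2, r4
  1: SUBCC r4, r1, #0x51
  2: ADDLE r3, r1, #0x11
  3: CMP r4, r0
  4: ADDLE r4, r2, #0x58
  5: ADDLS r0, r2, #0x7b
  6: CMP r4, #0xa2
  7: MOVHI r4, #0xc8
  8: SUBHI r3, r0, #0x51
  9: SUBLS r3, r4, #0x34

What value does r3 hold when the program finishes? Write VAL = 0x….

0: ✓ CMP  NZCV=0010
1: · SUBCC
2: · ADDLE
3: ✓ CMP  NZCV=1010
4: ✓ ADDLE  r4←0x50
5: · ADDLS
6: ✓ CMP  NZCV=1001
7: · MOVHI
8: · SUBHI
9: ✓ SUBLS  r3←0x1c

VAL = 0x1c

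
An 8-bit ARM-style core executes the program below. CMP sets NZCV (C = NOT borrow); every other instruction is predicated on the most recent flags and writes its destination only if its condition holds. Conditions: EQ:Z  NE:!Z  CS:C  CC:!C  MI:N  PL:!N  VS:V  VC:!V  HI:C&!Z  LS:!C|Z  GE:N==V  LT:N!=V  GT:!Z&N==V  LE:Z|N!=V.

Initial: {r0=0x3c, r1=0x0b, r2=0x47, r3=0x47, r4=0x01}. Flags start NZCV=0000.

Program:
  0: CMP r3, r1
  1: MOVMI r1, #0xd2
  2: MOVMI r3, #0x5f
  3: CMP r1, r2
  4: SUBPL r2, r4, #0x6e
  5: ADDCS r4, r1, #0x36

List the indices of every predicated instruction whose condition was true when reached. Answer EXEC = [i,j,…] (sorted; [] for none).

0: ✓ CMP  NZCV=0010
1: · MOVMI
2: · MOVMI
3: ✓ CMP  NZCV=1000
4: · SUBPL
5: · ADDCS

EXEC = []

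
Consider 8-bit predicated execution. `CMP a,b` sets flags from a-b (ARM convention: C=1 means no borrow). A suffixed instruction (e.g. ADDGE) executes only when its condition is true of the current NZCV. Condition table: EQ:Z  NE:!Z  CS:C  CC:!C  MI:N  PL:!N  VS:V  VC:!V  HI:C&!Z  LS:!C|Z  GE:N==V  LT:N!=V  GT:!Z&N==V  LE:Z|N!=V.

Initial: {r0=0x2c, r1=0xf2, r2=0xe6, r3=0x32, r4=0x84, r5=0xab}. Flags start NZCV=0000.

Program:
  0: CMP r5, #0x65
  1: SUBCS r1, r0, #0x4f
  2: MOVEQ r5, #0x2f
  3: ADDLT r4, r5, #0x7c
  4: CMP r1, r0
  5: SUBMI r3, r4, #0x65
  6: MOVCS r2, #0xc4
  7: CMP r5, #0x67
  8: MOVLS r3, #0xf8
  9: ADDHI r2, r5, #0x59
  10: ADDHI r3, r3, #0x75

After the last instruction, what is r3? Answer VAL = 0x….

VAL = 0x37

0: ✓ CMP  NZCV=0011
1: ✓ SUBCS  r1←0xdd
2: · MOVEQ
3: ✓ ADDLT  r4←0x27
4: ✓ CMP  NZCV=1010
5: ✓ SUBMI  r3←0xc2
6: ✓ MOVCS  r2←0xc4
7: ✓ CMP  NZCV=0011
8: · MOVLS
9: ✓ ADDHI  r2←0x04
10: ✓ ADDHI  r3←0x37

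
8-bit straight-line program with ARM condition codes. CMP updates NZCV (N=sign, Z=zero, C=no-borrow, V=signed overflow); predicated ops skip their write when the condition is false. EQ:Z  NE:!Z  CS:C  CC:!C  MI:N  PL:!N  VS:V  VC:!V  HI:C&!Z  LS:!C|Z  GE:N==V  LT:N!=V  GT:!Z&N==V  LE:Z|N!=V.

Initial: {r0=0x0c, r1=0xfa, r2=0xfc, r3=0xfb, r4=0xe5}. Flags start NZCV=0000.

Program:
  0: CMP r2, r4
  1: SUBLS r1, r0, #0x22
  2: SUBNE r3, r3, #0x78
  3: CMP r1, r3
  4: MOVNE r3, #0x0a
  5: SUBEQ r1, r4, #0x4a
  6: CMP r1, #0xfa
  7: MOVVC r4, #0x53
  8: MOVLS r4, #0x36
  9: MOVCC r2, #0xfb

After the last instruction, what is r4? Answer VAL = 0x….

0: ✓ CMP  NZCV=0010
1: · SUBLS
2: ✓ SUBNE  r3←0x83
3: ✓ CMP  NZCV=0010
4: ✓ MOVNE  r3←0x0a
5: · SUBEQ
6: ✓ CMP  NZCV=0110
7: ✓ MOVVC  r4←0x53
8: ✓ MOVLS  r4←0x36
9: · MOVCC

VAL = 0x36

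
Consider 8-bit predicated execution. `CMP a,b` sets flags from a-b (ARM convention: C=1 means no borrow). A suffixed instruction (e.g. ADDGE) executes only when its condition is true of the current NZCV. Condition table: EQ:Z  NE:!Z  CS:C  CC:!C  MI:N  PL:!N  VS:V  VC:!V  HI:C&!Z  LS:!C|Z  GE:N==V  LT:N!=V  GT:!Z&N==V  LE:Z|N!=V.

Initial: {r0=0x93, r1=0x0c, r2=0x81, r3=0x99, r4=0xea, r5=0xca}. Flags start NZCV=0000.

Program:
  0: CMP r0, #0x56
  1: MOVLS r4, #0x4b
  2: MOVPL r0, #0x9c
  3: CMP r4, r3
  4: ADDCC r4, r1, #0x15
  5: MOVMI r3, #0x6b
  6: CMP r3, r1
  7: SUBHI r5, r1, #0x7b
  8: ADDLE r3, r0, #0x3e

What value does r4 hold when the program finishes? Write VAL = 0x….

0: ✓ CMP  NZCV=0011
1: · MOVLS
2: ✓ MOVPL  r0←0x9c
3: ✓ CMP  NZCV=0010
4: · ADDCC
5: · MOVMI
6: ✓ CMP  NZCV=1010
7: ✓ SUBHI  r5←0x91
8: ✓ ADDLE  r3←0xda

VAL = 0xea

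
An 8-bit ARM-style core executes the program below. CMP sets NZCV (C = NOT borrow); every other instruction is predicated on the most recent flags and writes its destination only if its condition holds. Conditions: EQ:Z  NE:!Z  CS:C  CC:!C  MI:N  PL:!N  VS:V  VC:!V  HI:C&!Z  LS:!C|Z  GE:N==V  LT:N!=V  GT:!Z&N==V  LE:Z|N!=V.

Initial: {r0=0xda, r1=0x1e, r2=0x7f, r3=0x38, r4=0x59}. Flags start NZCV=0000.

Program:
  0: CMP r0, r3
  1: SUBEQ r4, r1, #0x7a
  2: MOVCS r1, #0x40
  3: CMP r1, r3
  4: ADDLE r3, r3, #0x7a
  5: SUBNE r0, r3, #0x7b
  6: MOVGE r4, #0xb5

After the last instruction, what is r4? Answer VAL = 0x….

0: ✓ CMP  NZCV=1010
1: · SUBEQ
2: ✓ MOVCS  r1←0x40
3: ✓ CMP  NZCV=0010
4: · ADDLE
5: ✓ SUBNE  r0←0xbd
6: ✓ MOVGE  r4←0xb5

VAL = 0xb5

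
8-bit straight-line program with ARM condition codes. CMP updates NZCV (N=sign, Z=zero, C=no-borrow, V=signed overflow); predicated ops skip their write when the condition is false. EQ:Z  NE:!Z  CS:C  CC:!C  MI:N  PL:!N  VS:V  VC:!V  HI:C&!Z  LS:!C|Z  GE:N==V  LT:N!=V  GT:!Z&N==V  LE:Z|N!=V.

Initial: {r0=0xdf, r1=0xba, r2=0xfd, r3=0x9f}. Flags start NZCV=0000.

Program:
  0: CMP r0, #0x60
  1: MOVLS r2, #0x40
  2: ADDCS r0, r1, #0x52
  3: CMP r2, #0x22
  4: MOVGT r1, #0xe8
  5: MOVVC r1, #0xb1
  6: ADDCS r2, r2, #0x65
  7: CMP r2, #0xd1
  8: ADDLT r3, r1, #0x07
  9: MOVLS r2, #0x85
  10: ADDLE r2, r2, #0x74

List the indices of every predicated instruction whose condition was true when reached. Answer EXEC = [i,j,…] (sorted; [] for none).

EXEC = [2,5,6,9]

[0] flags=0011 → (cmp)
[1] flags=0011 LS?F → skip
[2] flags=0011 CS?T → r0=0x0c
[3] flags=1010 → (cmp)
[4] flags=1010 GT?F → skip
[5] flags=1010 VC?T → r1=0xb1
[6] flags=1010 CS?T → r2=0x62
[7] flags=1001 → (cmp)
[8] flags=1001 LT?F → skip
[9] flags=1001 LS?T → r2=0x85
[10] flags=1001 LE?F → skip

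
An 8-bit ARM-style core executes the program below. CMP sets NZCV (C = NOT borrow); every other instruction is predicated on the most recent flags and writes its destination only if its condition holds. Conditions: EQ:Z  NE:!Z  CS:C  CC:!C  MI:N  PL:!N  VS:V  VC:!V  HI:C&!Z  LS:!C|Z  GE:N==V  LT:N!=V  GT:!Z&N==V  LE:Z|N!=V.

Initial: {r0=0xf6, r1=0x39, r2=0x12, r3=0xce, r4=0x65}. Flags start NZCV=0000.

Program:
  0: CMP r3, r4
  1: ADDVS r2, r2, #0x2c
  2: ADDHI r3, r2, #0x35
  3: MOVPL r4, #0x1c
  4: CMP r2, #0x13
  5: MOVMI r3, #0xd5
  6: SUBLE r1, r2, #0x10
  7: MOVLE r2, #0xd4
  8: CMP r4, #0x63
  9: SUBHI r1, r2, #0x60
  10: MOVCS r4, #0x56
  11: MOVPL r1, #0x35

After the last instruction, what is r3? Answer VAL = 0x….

0: ✓ CMP  NZCV=0011
1: ✓ ADDVS  r2←0x3e
2: ✓ ADDHI  r3←0x73
3: ✓ MOVPL  r4←0x1c
4: ✓ CMP  NZCV=0010
5: · MOVMI
6: · SUBLE
7: · MOVLE
8: ✓ CMP  NZCV=1000
9: · SUBHI
10: · MOVCS
11: · MOVPL

VAL = 0x73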